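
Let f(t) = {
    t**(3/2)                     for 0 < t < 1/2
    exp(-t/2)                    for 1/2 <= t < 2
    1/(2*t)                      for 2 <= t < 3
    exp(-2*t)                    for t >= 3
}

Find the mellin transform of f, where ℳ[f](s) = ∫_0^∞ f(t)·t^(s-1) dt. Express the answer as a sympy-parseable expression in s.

decompose at 1/2, 2, 3; ℳ[f](s) sums the 4 pieces' integrals
segment 0 to 1/2 holds t**(3/2); add its integral
the [1/2, 2) slice contributes ∫ exp(-t/2)·t^(s-1) dt
∫ 1/(2*t)·t^(s-1) over [2, 3)
segment 3 to ∞ holds exp(-2*t); add its integral

(12*24**s*(s - 1)*(2*s + 3)*uppergamma(s, 1/4) - 12*24**s*(s - 1)*(2*s + 3)*uppergamma(s, 1) - 3*24**s*(2*s + 3) + 2*36**s*(2*s + 3) + 12*6**s*(s - 1)*(2*s + 3)*uppergamma(s, 6) + 6*sqrt(2)*6**s*(s - 1))/(12*12**s*(s - 1)*(2*s + 3))
  Re(s) > -3/2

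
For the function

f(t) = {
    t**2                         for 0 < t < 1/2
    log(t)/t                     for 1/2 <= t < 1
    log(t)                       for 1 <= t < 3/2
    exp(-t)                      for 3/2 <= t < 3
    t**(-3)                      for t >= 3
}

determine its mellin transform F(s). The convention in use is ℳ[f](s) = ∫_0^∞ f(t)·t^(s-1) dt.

f breaks at 1/2, 1, 3/2, 3 into 5 integrals to sum
for t in [0, 1/2): the term is ∫ t**2·t^(s-1)
∫ over [1/2, 1) of log(t)/t·t^(s-1) joins the sum
the [1, 3/2) slice contributes ∫ log(t)·t^(s-1) dt
segment 3/2 to 3 holds exp(-t); add its integral
segment 3 to ∞ holds t**(-3); add its integral

(108*2**s*s**2*(s - 3)*(s + 2)*(s**2 - 2*s + 1)*uppergamma(s, 3/2) - 108*2**s*s**2*(s - 3)*(s + 2)*(s**2 - 2*s + 1)*uppergamma(s, 3) - 108*2**s*s**2*(s - 3)*(s + 2) + 108*2**s*(s - 3)*(s + 2)*(s**2 - 2*s + 1) - 108*3**s*s*(s - 3)*(s + 2)*(s**2 - 2*s + 1)*log(2) + 108*3**s*s*(s - 3)*(s + 2)*(s**2 - 2*s + 1)*log(3) - 108*3**s*(s - 3)*(s + 2)*(s**2 - 2*s + 1) - 4*6**s*s**2*(s + 2)*(s**2 - 2*s + 1) + 216*s**3*(s - 3)*(s + 2)*log(2) - 216*s**2*(s - 3)*(s + 2)*log(2) + 216*s**2*(s - 3)*(s + 2) + 27*s**2*(s - 3)*(s**2 - 2*s + 1))/(108*2**s*s**2*(s - 3)*(s + 2)*(s**2 - 2*s + 1))
  -2 < Re(s) < 3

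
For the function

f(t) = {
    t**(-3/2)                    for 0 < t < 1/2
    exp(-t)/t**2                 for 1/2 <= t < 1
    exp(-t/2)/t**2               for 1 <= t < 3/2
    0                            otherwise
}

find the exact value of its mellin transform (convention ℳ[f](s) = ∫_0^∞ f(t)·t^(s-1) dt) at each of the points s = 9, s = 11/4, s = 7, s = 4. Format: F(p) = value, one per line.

reversing the shared t-power: 1/sqrt(t) on [0, 1/2); exp(-t)/t on [1/2, 1); exp(-t/2)/t on [1, 3/2)
strip the shared t-power: sqrt(t) on [0, 1/2); exp(-t) on [1/2, 1); exp(-t/2) on [1, 3/2)
the 3 pieces separated at 1/2, 1 each add one integral
∫ over [0, 1/2) of t**(-3/2)·t^(s-1) joins the sum
over [1/2, 1), the kernel integral of exp(-t)/t**2 enters the sum
the [1, 3/2) slice contributes ∫ exp(-t/2)/t**2·t^(s-1) dt

F(9) = -6243201*exp(-3/4)/32 - 1957*exp(-1) + sqrt(2)/1920 + 9800517*exp(-1/2)/64
F(11/4) = -2**(3/4)*uppergamma(3/4, 3/4) - uppergamma(3/4, 1) + 2**(3/4)/5 + uppergamma(3/4, 1/2) + 2**(3/4)*uppergamma(3/4, 1/2)
F(7) = -12993*exp(-3/4)/8 - 65*exp(-1) + sqrt(2)/352 + 20889*exp(-1/2)/16
F(4) = -7*exp(-3/4) - 2*exp(-1) + sqrt(2)/20 + 15*exp(-1/2)/2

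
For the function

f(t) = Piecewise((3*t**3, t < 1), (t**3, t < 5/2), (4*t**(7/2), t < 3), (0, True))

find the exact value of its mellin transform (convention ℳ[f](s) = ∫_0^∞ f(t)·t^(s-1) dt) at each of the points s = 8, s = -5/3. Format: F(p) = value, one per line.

split f at 1, 5/2: ℳ[f](s) collects 3 kernel integrals
on [0, 1): add ∫ 3*t**3·t^(s-1) dt
on [1, 5/2) integrate f = t**3 against the kernel
over [5/2, 3), the kernel integral of 4*t**(7/2) enters the sum

F(8) = -48828125*sqrt(10)/11776 + 48832221/22528 + 1417176*sqrt(3)/23
F(-5/3) = -30*2**(1/6)*5**(5/6)/11 + 3/2 + 15*2**(2/3)*5**(1/3)/16 + 72*3**(5/6)/11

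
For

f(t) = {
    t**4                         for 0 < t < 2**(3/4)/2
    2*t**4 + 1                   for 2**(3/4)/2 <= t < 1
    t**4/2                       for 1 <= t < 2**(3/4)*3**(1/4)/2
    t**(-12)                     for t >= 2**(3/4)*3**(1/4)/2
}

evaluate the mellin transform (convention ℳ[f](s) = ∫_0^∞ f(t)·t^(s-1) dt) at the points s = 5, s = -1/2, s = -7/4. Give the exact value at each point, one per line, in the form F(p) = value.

remove the power substitution first: t**2 on [0, sqrt(2)/2); 2*t**2 + 1 on [sqrt(2)/2, 1); t**2/2 on [1, sqrt(6)/2); …
the power substitution comes off first: t on [0, 1/2); 2*t + 1 on [1/2, 1); t/2 on [1, 3/2); …
along the cuts 2**(3/4)/2, 1, 2**(3/4)*3**(1/4)/2, ℳ[f](s) splits into 4 integrals
piece [0, 2**(3/4)/2): integrate t**4 against the kernel
segment 2**(3/4)/2 to 1 holds (2*t**4 + 1); add its integral
between 1 and 2**(3/4)*3**(1/4)/2 the integrand is t**4/2·t^(s-1)
segment 2**(3/4)*3**(1/4)/2 to ∞ holds t**(-12); add its integral

F(5) = 2**(3/4)*(-322 + 475*3**(1/4) + 924*2**(1/4))/5040
F(-1/2) = 2**(1/8)*(-22275*2**(7/8) + 2249*3**(7/8) + 52650)/28350
F(-7/4) = 2**(7/16)*(1485*2**(9/16) + 3689*3**(9/16) + 10890)/31185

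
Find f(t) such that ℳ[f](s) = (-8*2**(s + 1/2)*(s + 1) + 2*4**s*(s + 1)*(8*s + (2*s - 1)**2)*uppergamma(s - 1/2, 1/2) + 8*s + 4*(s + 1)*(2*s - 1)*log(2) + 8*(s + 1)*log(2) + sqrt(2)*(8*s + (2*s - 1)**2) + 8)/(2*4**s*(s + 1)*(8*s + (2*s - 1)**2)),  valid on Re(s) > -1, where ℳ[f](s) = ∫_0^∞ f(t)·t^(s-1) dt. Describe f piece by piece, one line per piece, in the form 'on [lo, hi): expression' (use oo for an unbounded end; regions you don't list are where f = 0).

on [0, 1/4): 2*sqrt(2)*t
on [1/4, 1/2): 2*sqrt(t)*log(2*t)
on [1/2, oo): exp(-t)/sqrt(t)

invert the shared t-power to get 2*sqrt(2)*sqrt(t) on [0, 1/4); 2*log(2*t) on [1/4, 1/2); exp(-t)/t on [1/2, ∞)
invert the shared t-power to get 2*sqrt(2)*t**(3/2) on [0, 1/4); 2*t*log(2*t) on [1/4, 1/2); exp(-t) on [1/2, ∞)
strip the common scale on t: t**(3/2) on [0, 1/2); t*log(t) on [1/2, 1); exp(-t/2) on [1, ∞)
split f at 1/4, 1/2: ℳ[f](s) collects 3 kernel integrals
on [0, 1/4) integrate f = 2*sqrt(2)*t against the kernel
∫ 2*sqrt(t)*log(2*t)·t^(s-1) over [1/4, 1/2)
between 1/2 and ∞ the integrand is exp(-t)/sqrt(t)·t^(s-1)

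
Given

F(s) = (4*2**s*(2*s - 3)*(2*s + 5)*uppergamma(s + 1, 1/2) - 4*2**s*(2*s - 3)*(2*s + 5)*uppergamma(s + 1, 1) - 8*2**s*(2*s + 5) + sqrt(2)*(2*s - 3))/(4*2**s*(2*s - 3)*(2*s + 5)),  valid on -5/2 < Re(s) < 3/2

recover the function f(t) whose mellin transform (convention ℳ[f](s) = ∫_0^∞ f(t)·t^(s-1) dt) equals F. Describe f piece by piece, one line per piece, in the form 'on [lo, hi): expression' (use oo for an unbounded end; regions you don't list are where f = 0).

on [0, 1/2): t**(5/2)
on [1/2, 1): t*exp(-t)
on [1, oo): t**(-3/2)

undo the shared t-power: t**(3/2) on [0, 1/2); exp(-t) on [1/2, 1); t**(-5/2) on [1, ∞)
cuts at 1/2, 1: linearity sums the 3 kernel integrals
the [0, 1/2) slice contributes ∫ t**(5/2)·t^(s-1) dt
[1/2, 1) adds the kernel integral of t*exp(-t)
piece [1, ∞): integrate t**(-3/2) against the kernel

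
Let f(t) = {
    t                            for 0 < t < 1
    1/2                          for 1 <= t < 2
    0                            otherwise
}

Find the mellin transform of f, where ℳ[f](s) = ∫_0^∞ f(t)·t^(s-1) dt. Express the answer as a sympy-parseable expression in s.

split f at 1: ℳ[f](s) collects 2 kernel integrals
for t in [0, 1): the term is ∫ t·t^(s-1)
piece [1, 2): integrate 1/2 against the kernel

(2**s*(s + 1) + s - 1)/(2*s*(s + 1))
  Re(s) > -1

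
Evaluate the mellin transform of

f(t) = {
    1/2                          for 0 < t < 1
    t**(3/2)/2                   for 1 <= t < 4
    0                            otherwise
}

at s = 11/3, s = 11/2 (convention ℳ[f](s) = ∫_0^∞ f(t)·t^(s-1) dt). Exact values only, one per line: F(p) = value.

integrate the 2 segments split at 1, then add the results
segment [0, 1) carries 1/2; integrate it
∫ t**(3/2)/2·t^(s-1) over [1, 4)

F(11/3) = 27/682 + 3072*2**(1/3)/31
F(11/2) = 180227/154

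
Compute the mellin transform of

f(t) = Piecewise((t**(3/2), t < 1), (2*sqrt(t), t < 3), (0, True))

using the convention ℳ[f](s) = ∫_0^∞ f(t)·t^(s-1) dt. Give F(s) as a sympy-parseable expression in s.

(4*sqrt(3)*3**s*(2*s + 3) - 4*s - 10)/((2*s + 1)*(2*s + 3))
  Re(s) > -3/2

treat the 2 regions marked off by 1 separately and sum
on [0, 1): add ∫ t**(3/2)·t^(s-1) dt
between 1 and 3 the integrand is 2*sqrt(t)·t^(s-1)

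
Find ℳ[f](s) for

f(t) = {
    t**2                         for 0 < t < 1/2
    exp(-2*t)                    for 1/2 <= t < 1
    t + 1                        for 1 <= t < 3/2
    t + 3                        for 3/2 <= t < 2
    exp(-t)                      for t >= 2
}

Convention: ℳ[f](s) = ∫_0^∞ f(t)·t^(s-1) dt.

treat the 5 regions marked off by 1/2, 1, 3/2, 2 separately and sum
segment [0, 1/2) carries t**2; integrate it
for t in [1/2, 1): the term is ∫ exp(-2*t)·t^(s-1)
segment 1 to 3/2 holds (t + 1); add its integral
the [3/2, 2) slice contributes ∫ (t + 3)·t^(s-1) dt
segment [2, ∞) carries exp(-t); integrate it

(20*2**(2*s)*s*(s + 2) + 12*2**(2*s)*(s + 2) + 4*2**s*s*(s + 1)*(s + 2)*uppergamma(s, 2) - 8*2**s*s*(s + 2) - 4*2**s*(s + 2) - 8*3**s*s*(s + 2) - 8*3**s*(s + 2) + 4*s*(s + 1)*(s + 2)*uppergamma(s, 1) - 4*s*(s + 1)*(s + 2)*uppergamma(s, 2) + s*(s + 1))/(4*2**s*s*(s + 1)*(s + 2))
  Re(s) > -2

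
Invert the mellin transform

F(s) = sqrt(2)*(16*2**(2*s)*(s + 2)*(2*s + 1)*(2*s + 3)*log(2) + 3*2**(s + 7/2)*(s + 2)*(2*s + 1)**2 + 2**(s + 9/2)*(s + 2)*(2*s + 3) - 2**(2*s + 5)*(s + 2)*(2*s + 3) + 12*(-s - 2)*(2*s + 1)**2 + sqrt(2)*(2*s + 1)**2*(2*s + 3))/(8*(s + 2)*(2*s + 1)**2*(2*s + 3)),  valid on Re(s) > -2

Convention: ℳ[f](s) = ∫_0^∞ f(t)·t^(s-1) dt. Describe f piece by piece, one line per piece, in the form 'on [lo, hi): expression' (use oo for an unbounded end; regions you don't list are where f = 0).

on [0, 1): t**2/4
on [1, 2): 3*sqrt(2)*t**(3/2)/4
on [2, 4): sqrt(2)*sqrt(t)*log(t/2)/2

back out the common scale on t: t**2 on [0, 1/2); 3*t**(3/2) on [1/2, 1); sqrt(t)*log(t) on [1, 2)
reversing the shared t-power: t**(3/2) on [0, 1/2); 3*t on [1/2, 1); log(t) on [1, 2)
f breaks at 1, 2 into 3 integrals to sum
the [0, 1) slice contributes ∫ t**2/4·t^(s-1) dt
[1, 2) adds the kernel integral of 3*sqrt(2)*t**(3/2)/4
on [2, 4) integrate f = sqrt(2)*sqrt(t)*log(t/2)/2 against the kernel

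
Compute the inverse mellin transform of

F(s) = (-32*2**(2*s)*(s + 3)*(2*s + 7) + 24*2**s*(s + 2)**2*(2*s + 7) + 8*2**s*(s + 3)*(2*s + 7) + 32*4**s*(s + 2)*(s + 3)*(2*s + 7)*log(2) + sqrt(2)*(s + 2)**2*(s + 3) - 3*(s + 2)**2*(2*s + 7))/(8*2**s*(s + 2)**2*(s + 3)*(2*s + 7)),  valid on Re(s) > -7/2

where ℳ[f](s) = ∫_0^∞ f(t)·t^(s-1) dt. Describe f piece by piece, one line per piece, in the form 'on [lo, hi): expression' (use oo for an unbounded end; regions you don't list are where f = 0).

strip the shared t-power: t**(3/2) on [0, 1/2); 3*t on [1/2, 1); log(t) on [1, 2)
summing 3 kernel integrals split by 1/2, 1 yields ℳ[f](s)
on [0, 1/2): add ∫ t**(7/2)·t^(s-1) dt
the [1/2, 1) slice contributes ∫ 3*t**3·t^(s-1) dt
between 1 and 2 the integrand is t**2*log(t)·t^(s-1)

on [0, 1/2): t**(7/2)
on [1/2, 1): 3*t**3
on [1, 2): t**2*log(t)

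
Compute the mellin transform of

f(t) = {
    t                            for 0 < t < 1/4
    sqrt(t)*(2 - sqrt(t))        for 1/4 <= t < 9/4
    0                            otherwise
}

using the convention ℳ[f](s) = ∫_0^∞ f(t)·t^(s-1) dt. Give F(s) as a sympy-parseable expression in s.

(6*3**(2*s)*s + 15*3**(2*s) - 4*s - 6)/(4*2**(2*s)*(2*s**2 + 3*s + 1))
  Re(s) > -1

back out the power substitution: t**2 on [0, 1/2); t*(2 - t) on [1/2, 3/2)
undo the shared t-power: t on [0, 1/2); 2 - t on [1/2, 3/2)
integrate the 2 segments split at 1/4, then add the results
on [0, 1/4): add ∫ t·t^(s-1) dt
over [1/4, 9/4), the kernel integral of sqrt(t)*(2 - sqrt(t)) enters the sum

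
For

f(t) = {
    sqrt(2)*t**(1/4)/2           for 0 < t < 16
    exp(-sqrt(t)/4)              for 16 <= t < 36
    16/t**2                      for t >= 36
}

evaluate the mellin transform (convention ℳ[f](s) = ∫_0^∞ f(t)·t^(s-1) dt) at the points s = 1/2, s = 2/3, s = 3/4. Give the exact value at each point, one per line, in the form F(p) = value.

back out the power substitution: sqrt(2)*sqrt(t)/2 on [0, 4); exp(-t/4) on [4, 6); 16/t**4 on [6, ∞)
strip the common scale on t: sqrt(t) on [0, 2); exp(-t/2) on [2, 3); t**(-4) on [3, ∞)
slice at 16, 36, transform all 3 pieces, and sum them
on [0, 16): add ∫ sqrt(2)*t**(1/4)/2·t^(s-1) dt
the [16, 36) slice contributes ∫ exp(-sqrt(t)/4)·t^(s-1) dt
the [36, ∞) slice contributes ∫ 16/t**2·t^(s-1) dt

F(1/2) = -8*exp(-3/2) + 4/81 + 8*exp(-1) + 16*sqrt(2)/3
F(2/3) = -8*2**(2/3)*uppergamma(4/3, 3/2) + 6**(1/3)/18 + 8*2**(2/3)*uppergamma(4/3, 1) + 96*2**(1/6)/11
F(3/4) = -8*sqrt(6)*exp(-3/2) - 8*sqrt(pi)*erfc(sqrt(6)/2) + 8*sqrt(6)/135 + 8*sqrt(pi)*erfc(1) + 16*exp(-1) + 8*sqrt(2)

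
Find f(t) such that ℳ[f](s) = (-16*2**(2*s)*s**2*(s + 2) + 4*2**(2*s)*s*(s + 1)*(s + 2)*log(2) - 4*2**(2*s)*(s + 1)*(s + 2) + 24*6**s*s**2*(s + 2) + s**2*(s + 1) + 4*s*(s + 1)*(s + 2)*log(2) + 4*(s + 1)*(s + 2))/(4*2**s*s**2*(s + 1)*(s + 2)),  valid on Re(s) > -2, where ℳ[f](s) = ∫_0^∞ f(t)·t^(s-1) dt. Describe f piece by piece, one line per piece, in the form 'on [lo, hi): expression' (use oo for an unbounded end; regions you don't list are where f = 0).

f breaks at 1/2, 2 into 3 integrals to sum
piece [0, 1/2): integrate t**2 against the kernel
segment [1/2, 2) carries log(t); integrate it
on [2, 3): add ∫ 2*t·t^(s-1) dt

on [0, 1/2): t**2
on [1/2, 2): log(t)
on [2, 3): 2*t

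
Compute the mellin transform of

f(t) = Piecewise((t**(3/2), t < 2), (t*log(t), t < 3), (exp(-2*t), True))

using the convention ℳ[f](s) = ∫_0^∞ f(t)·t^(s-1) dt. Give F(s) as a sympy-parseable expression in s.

(-12**s*s*(2*s + 3)*log(4) - 12**s*(2*s + 3)*log(4) + 12**s*(4*s + 6) + 12**s*sqrt(2)*(4*s**2 + 8*s + 4) + 3*18**s*s*(2*s + 3)*log(3) + 18**s*(-6*s - 9) + 3*18**s*(2*s + 3)*log(3) + 3**s*(2*s + 3)*(s**2 + 2*s + 1)*uppergamma(s, 6))/(6**s*(2*s + 3)*(s**2 + 2*s + 1))
  Re(s) > -3/2

slice at 2, 3, transform all 3 pieces, and sum them
[0, 2) adds the kernel integral of t**(3/2)
on [2, 3): add ∫ t*log(t)·t^(s-1) dt
over [3, ∞), the kernel integral of exp(-2*t) enters the sum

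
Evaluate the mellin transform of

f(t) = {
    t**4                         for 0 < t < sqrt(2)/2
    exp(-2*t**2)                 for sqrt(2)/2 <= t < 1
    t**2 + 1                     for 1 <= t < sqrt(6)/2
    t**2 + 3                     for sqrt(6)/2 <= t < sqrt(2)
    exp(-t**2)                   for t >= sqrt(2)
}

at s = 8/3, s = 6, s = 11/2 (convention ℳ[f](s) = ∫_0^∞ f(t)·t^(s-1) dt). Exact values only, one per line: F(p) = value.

undo the power substitution: t**2 on [0, 1/2); exp(-2*t) on [1/2, 1); t + 1 on [1, 3/2); …
f breaks at sqrt(2)/2, 1, sqrt(6)/2, sqrt(2) into 5 integrals to sum
over [0, sqrt(2)/2), the kernel integral of t**4 enters the sum
for t in [sqrt(2)/2, 1): the term is ∫ exp(-2*t**2)·t^(s-1)
piece [1, sqrt(6)/2): integrate (t**2 + 1) against the kernel
segment sqrt(6)/2 to sqrt(2) holds (t**2 + 3); add its integral
[sqrt(2), ∞) adds the kernel integral of exp(-t**2)

F(8/3) = 2**(2/3)*(-1260*3**(1/3) - 660*2**(1/3) - 280*uppergamma(4/3, 2) + 21 + 280*uppergamma(4/3, 1) + 560*2**(1/3)*uppergamma(4/3, 2) + 3480*2**(2/3))/2240
F(6) = (300*E + 4200 + 4403*exp(2))*exp(-2)/960
F(11/2) = 2**(1/4)*(-20520*3**(3/4) - 7904*2**(3/4) - 3135*uppergamma(11/4, 2) + 165 + 3135*uppergamma(11/4, 1) + 12540*2**(3/4)*uppergamma(11/4, 2) + 162944*sqrt(2))/50160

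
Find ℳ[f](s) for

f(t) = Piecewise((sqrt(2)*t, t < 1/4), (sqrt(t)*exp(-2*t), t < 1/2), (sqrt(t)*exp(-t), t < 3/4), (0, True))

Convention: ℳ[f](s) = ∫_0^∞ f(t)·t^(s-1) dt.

remove the shared t-power first: sqrt(2)*sqrt(t) on [0, 1/4); exp(-2*t) on [1/4, 1/2); exp(-t) on [1/2, 3/4)
reversing the common scale on t: sqrt(t) on [0, 1/2); exp(-t) on [1/2, 1); exp(-t/2) on [1, 3/2)
cuts at 1/4, 1/2: linearity sums the 3 kernel integrals
on [0, 1/4): add ∫ sqrt(2)*t·t^(s-1) dt
on [1/4, 1/2) integrate f = sqrt(t)*exp(-2*t) against the kernel
∫ sqrt(t)*exp(-t)·t^(s-1) over [1/2, 3/4)

2**(-2*s - 2)*(2**(s + 3/2)*(s + 1)*uppergamma(s + 1/2, 1/2) - 2**(s + 3/2)*(s + 1)*uppergamma(s + 1/2, 1) + 2**(2*s + 2)*(s + 1)*uppergamma(s + 1/2, 1/2) - 2**(2*s + 2)*(s + 1)*uppergamma(s + 1/2, 3/4) + sqrt(2))/(s + 1)
  Re(s) > -1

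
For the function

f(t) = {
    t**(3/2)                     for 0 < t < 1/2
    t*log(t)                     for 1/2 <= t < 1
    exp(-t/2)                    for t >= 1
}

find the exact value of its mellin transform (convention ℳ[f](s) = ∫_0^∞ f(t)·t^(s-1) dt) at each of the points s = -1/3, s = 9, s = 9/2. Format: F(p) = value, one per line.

F(-1/3) = 2**(1/3)*(-63*2**(2/3) + 12*sqrt(2) + 28*2**(1/3)*uppergamma(-1/3, 1/2) + 42*log(2) + 63)/56
F(9) = -1023/102400 + sqrt(2)/21504 + log(2)/10240 + 34035938*exp(-1/2)
F(9/2) = -1415/46464 + sqrt(2)/1936 + sqrt(2)*log(2)/352 + 105*sqrt(2)*sqrt(pi)*erfc(sqrt(2)/2) + 296*exp(-1/2)

integrate the 3 segments split at 1/2, 1, then add the results
between 0 and 1/2 the integrand is t**(3/2)·t^(s-1)
segment [1/2, 1) carries t*log(t); integrate it
[1, ∞) adds the kernel integral of exp(-t/2)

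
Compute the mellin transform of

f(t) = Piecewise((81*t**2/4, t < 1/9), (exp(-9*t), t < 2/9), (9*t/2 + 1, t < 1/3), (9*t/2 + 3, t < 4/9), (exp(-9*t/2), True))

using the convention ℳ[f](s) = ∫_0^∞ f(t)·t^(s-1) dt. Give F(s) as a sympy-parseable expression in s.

invert the common scale on t to get 9*t**2 on [0, 1/6); exp(-6*t) on [1/6, 1/3); 3*t + 1 on [1/3, 1/2); …
back out the common scale on t: t**2 on [0, 1/2); exp(-2*t) on [1/2, 1); t + 1 on [1, 3/2); …
integrate the 5 segments split at 1/9, 2/9, 1/3, 4/9, then add the results
the [0, 1/9) slice contributes ∫ 81*t**2/4·t^(s-1) dt
on [1/9, 2/9): add ∫ exp(-9*t)·t^(s-1) dt
between 2/9 and 1/3 the integrand is (9*t/2 + 1)·t^(s-1)
on [1/3, 4/9) integrate f = (9*t/2 + 3) against the kernel
∫ over [4/9, ∞) of exp(-9*t/2)·t^(s-1) joins the sum

(20*2**(2*s)*s*(s + 2) + 12*2**(2*s)*(s + 2) + 4*2**s*s*(s + 1)*(s + 2)*uppergamma(s, 2) - 8*2**s*s*(s + 2) - 4*2**s*(s + 2) - 8*3**s*s*(s + 2) - 8*3**s*(s + 2) + 4*s*(s + 1)*(s + 2)*uppergamma(s, 1) - 4*s*(s + 1)*(s + 2)*uppergamma(s, 2) + s*(s + 1))/(4*9**s*s*(s + 1)*(s + 2))
  Re(s) > -2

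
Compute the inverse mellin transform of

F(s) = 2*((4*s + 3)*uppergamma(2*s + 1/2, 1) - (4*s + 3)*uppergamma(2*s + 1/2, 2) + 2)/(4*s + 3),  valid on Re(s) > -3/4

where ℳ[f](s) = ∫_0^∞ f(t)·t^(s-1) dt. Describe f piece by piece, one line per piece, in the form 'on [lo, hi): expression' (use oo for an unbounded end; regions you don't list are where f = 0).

on [0, 1): t**(3/4)
on [1, 4): t**(1/4)*exp(-sqrt(t))

invert the power substitution to get t**(3/2) on [0, 1); sqrt(t)*exp(-t) on [1, 2)
peel off the shared t-power: t on [0, 1); exp(-t) on [1, 2)
along the cuts 1, ℳ[f](s) splits into 2 integrals
∫ t**(3/4)·t^(s-1) over [0, 1)
for t in [1, 4): the term is ∫ t**(1/4)*exp(-sqrt(t))·t^(s-1)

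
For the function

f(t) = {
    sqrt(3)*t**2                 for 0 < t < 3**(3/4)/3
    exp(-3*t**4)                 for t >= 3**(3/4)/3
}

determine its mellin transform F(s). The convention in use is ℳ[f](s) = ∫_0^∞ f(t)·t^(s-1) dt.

back out the power substitution: sqrt(3)*t on [0, sqrt(3)/3); exp(-3*t**2) on [sqrt(3)/3, ∞)
the power substitution comes off first: sqrt(3)*sqrt(t) on [0, 1/3); exp(-3*t) on [1/3, ∞)
back out the common scale on t: sqrt(t) on [0, 1); exp(-t) on [1, ∞)
the 2 pieces separated at 3**(3/4)/3 each add one integral
for t in [0, 3**(3/4)/3): the term is ∫ sqrt(3)*t**2·t^(s-1)
for t in [3**(3/4)/3, ∞): the term is ∫ exp(-3*t**4)·t^(s-1)

((s/2 + 1)*uppergamma(s/4, 1) + 2)/(4*3**(s/4)*(s/2 + 1))
  Re(s) > -2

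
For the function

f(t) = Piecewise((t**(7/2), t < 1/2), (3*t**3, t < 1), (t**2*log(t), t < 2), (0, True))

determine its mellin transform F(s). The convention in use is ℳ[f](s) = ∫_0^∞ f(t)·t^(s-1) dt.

(-32*2**(2*s)*(s + 3)*(2*s + 7) + 24*2**s*(s + 2)**2*(2*s + 7) + 8*2**s*(s + 3)*(2*s + 7) + 32*4**s*(s + 2)*(s + 3)*(2*s + 7)*log(2) + sqrt(2)*(s + 2)**2*(s + 3) - 3*(s + 2)**2*(2*s + 7))/(8*2**s*(s + 2)**2*(s + 3)*(2*s + 7))
  Re(s) > -7/2

undo the shared t-power: t**(3/2) on [0, 1/2); 3*t on [1/2, 1); log(t) on [1, 2)
treat the 3 regions marked off by 1/2, 1 separately and sum
segment [0, 1/2) carries t**(7/2); integrate it
segment 1/2 to 1 holds 3*t**3; add its integral
∫ over [1, 2) of t**2*log(t)·t^(s-1) joins the sum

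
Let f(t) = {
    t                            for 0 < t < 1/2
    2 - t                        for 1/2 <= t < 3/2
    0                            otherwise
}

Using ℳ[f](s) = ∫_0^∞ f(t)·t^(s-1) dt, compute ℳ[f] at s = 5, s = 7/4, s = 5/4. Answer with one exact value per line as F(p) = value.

F(5) = 2173/1920
F(7/4) = 3*2**(1/4)*(-10 + 23*3**(3/4))/154
F(5/4) = 2**(3/4)*(-26 + 63*3**(1/4))/90

the 2 pieces separated at 1/2 each add one integral
∫ over [0, 1/2) of t·t^(s-1) joins the sum
[1/2, 3/2) adds the kernel integral of (2 - t)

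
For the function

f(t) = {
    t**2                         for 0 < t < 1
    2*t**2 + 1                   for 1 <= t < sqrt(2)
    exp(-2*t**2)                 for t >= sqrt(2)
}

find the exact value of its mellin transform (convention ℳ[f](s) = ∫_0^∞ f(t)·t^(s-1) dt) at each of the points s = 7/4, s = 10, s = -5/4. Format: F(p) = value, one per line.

F(7/4) = -88/105 + 2**(1/8)*uppergamma(7/8, 4)/4 + 172*2**(7/8)/105
F(10) = 103*exp(-4)/8 + 821/60
F(-5/4) = -8/15 + 2**(5/8)*uppergamma(-5/8, 4)/2 + 34*2**(3/8)/15

back out the power substitution: t on [0, 1); 2*t + 1 on [1, 2); exp(-2*t) on [2, ∞)
integrate the 3 segments split at 1, sqrt(2), then add the results
on [0, 1) integrate f = t**2 against the kernel
between 1 and sqrt(2) the integrand is (2*t**2 + 1)·t^(s-1)
for t in [sqrt(2), ∞): the term is ∫ exp(-2*t**2)·t^(s-1)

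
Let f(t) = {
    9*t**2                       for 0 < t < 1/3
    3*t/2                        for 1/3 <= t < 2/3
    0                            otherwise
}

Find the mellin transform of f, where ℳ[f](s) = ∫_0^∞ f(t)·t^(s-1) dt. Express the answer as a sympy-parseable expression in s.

back out the common scale on t: t**2 on [0, 1); t/2 on [1, 2)
undo the shared t-power: t on [0, 1); 1/2 on [1, 2)
decompose at 1/3; ℳ[f](s) sums the 2 pieces' integrals
[0, 1/3) adds the kernel integral of 9*t**2
[1/3, 2/3) adds the kernel integral of 3*t/2

(2**(s + 1)*(s + 2) + s)/(2*3**s*(s + 1)*(s + 2))
  Re(s) > -2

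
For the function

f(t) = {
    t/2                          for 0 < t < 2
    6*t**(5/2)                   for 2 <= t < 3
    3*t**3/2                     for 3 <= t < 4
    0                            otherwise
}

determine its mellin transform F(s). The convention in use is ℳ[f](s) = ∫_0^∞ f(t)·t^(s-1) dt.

the 3 pieces separated at 2, 3 each add one integral
for t in [0, 2): the term is ∫ t/2·t^(s-1)
∫ 6*t**(5/2)·t^(s-1) over [2, 3)
for t in [3, 4): the term is ∫ 3*t**3/2·t^(s-1)

(192*2**(2*s)*(s + 1)*(2*s + 5) + 2*2**s*(s + 3)*(2*s + 5) - 96*2**(s + 1/2)*(s + 1)*(s + 3) - 81*3**s*(s + 1)*(2*s + 5) + 216*3**(s + 1/2)*(s + 1)*(s + 3))/(2*(s + 1)*(s + 3)*(2*s + 5))
  Re(s) > -1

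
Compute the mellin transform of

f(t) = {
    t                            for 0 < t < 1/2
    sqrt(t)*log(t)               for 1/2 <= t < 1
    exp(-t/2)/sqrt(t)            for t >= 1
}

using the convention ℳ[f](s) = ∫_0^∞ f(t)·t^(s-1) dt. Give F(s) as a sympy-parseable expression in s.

2**(-s - 3/2)*(2**(s + 7/2)*(-s - 1) + 2**(2*s + 1)*(s + 1)*(8*s + (2*s - 1)**2)*uppergamma(s - 1/2, 1/2) + 8*s + 4*(s + 1)*(2*s - 1)*log(2) + 8*(s + 1)*log(2) + sqrt(2)*(8*s + (2*s - 1)**2) + 8)/((s + 1)*(8*s + (2*s - 1)**2))
  Re(s) > -1

the shared t-power comes off first: sqrt(t) on [0, 1/2); log(t) on [1/2, 1); exp(-t/2)/t on [1, ∞)
invert the shared t-power to get t**(3/2) on [0, 1/2); t*log(t) on [1/2, 1); exp(-t/2) on [1, ∞)
the 3 pieces separated at 1/2, 1 each add one integral
∫ over [0, 1/2) of t·t^(s-1) joins the sum
on [1/2, 1): add ∫ sqrt(t)*log(t)·t^(s-1) dt
on [1, ∞): add ∫ exp(-t/2)/sqrt(t)·t^(s-1) dt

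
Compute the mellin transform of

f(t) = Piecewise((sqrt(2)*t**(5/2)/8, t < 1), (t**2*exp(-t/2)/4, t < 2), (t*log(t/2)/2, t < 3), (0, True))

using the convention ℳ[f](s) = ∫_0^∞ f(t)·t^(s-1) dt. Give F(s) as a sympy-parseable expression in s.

(4*2**s*(2*s + 5)*(2*s - (s + 2)**2 + 3)*uppergamma(s + 2, 1/2) - 4*2**s*(2*s + 5)*(2*s - (s + 2)**2 + 3)*uppergamma(s + 2, 1) - 4*2**s*(2*s + 5) + 3**s*(s + 2)*(2*s + 5)*(-6*log(3) + 6*log(2)) + 3**s*(2*s + 5)*(-6*log(2) + 6*log(3)) + 6*3**s*(2*s + 5) + sqrt(2)*(2*s - (s + 2)**2 + 3))/(4*(2*s + 5)*(2*s - (s + 2)**2 + 3))
  Re(s) > -5/2

peel off the common scale on t: t**(5/2) on [0, 1/2); t**2*exp(-t) on [1/2, 1); t*log(t) on [1, 3/2)
peel off the shared t-power: sqrt(t) on [0, 1/2); exp(-t) on [1/2, 1); log(t)/t on [1, 3/2)
summing 3 kernel integrals split by 1, 2 yields ℳ[f](s)
the [0, 1) slice contributes ∫ sqrt(2)*t**(5/2)/8·t^(s-1) dt
the [1, 2) slice contributes ∫ t**2*exp(-t/2)/4·t^(s-1) dt
the [2, 3) slice contributes ∫ t*log(t/2)/2·t^(s-1) dt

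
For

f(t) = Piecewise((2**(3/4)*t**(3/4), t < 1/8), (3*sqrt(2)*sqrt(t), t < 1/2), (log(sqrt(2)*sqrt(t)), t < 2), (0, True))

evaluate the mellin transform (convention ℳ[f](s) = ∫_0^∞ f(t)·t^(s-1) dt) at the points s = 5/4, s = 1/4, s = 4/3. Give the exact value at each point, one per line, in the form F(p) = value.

back out the common scale on t: t**(3/4) on [0, 1/4); 3*sqrt(t) on [1/4, 1); log(sqrt(t)) on [1, 4)
back out the power substitution: t**(3/2) on [0, 1/2); 3*t on [1/2, 1); log(t) on [1, 2)
treat the 3 regions marked off by 1/8, 1/2 separately and sum
for t in [0, 1/8): the term is ∫ 2**(3/4)*t**(3/4)·t^(s-1)
on [1/8, 1/2) integrate f = 3*sqrt(2)*sqrt(t) against the kernel
over [1/2, 2), the kernel integral of log(sqrt(2)*sqrt(t)) enters the sum

F(5/4) = 2**(1/4)*(-15536 + 11567*sqrt(2) + 35840*log(2))/22400
F(1/4) = 2**(1/4)*(-72 + 32*log(2) + 49*sqrt(2))/8
F(4/3) = -9*2**(1/3)/16 - 9/176 + 3*sqrt(2)/400 + 675*2**(2/3)/1408 + 3*2**(1/3)*log(2)/2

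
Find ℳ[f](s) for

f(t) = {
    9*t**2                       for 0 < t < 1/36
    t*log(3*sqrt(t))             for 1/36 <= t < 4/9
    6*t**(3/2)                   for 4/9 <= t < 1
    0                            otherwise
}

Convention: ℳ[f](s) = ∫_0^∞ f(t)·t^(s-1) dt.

(-512*2**(4*s)*(s + 1)**2*(s + 2) + 64*2**(4*s)*(s + 1)*(s + 2)*(2*s + 3)*log(2) - 32*2**(4*s)*(s + 2)*(2*s + 3) + 1728*6**(2*s)*(s + 1)**2*(s + 2) + (s + 1)**2*(2*s + 3) + 4*(s + 1)*(s + 2)*(2*s + 3)*log(2) + 2*(s + 2)*(2*s + 3))/(144*6**(2*s)*(s + 1)**2*(s + 2)*(2*s + 3))
  Re(s) > -2

undo the shared t-power: 9*t on [0, 1/36); log(3*sqrt(t)) on [1/36, 4/9); 6*sqrt(t) on [4/9, 1)
reversing the power substitution: 9*t**2 on [0, 1/6); log(3*t) on [1/6, 2/3); 6*t on [2/3, 1)
invert the common scale on t to get t**2 on [0, 1/2); log(t) on [1/2, 2); 2*t on [2, 3)
decompose at 1/36, 4/9; ℳ[f](s) sums the 3 pieces' integrals
segment [0, 1/36) carries 9*t**2; integrate it
segment 1/36 to 4/9 holds t*log(3*sqrt(t)); add its integral
[4/9, 1) adds the kernel integral of 6*t**(3/2)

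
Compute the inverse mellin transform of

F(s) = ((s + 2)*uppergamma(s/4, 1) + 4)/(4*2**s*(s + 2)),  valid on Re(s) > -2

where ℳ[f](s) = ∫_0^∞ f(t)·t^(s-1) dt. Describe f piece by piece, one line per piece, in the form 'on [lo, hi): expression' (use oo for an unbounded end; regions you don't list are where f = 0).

on [0, 1/2): 4*t**2
on [1/2, oo): exp(-16*t**4)

peel off the common scale on t: t**2 on [0, 1); exp(-t**4) on [1, ∞)
invert the power substitution to get t on [0, 1); exp(-t**2) on [1, ∞)
peel off the power substitution: sqrt(t) on [0, 1); exp(-t) on [1, ∞)
integrate the 2 segments split at 1/2, then add the results
segment [0, 1/2) carries 4*t**2; integrate it
between 1/2 and ∞ the integrand is exp(-16*t**4)·t^(s-1)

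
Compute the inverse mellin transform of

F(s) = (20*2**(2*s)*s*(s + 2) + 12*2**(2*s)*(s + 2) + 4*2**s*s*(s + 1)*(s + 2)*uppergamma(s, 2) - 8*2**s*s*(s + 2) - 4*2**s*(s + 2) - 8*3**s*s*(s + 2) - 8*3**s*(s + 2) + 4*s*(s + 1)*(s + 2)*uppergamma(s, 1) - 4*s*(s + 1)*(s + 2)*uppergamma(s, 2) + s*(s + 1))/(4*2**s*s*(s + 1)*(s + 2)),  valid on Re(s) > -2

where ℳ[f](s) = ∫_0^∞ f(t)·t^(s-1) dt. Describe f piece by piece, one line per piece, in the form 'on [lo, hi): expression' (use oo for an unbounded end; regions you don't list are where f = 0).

decompose at 1/2, 1, 3/2, 2; ℳ[f](s) sums the 5 pieces' integrals
on [0, 1/2) integrate f = t**2 against the kernel
∫ over [1/2, 1) of exp(-2*t)·t^(s-1) joins the sum
between 1 and 3/2 the integrand is (t + 1)·t^(s-1)
∫ over [3/2, 2) of (t + 3)·t^(s-1) joins the sum
between 2 and ∞ the integrand is exp(-t)·t^(s-1)

on [0, 1/2): t**2
on [1/2, 1): exp(-2*t)
on [1, 3/2): t + 1
on [3/2, 2): t + 3
on [2, oo): exp(-t)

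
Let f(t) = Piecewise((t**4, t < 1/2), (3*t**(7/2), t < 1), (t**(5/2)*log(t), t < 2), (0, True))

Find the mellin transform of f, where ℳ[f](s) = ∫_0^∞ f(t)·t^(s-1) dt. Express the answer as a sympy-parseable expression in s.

undo the shared t-power: t**(7/2) on [0, 1/2); 3*t**3 on [1/2, 1); t**2*log(t) on [1, 2)
the shared t-power comes off first: t**(3/2) on [0, 1/2); 3*t on [1/2, 1); log(t) on [1, 2)
breakpoints 1/2, 1: one integral from each of the 3 segments
on [0, 1/2): add ∫ t**4·t^(s-1) dt
for t in [1/2, 1): the term is ∫ 3*t**(7/2)·t^(s-1)
segment 1 to 2 holds t**(5/2)*log(t); add its integral

2**(-s - 5/2)*(6*2**(s + 5/2)*(s + 5/2)**2*(2*s + 8) + 2*2**(s + 5/2)*(s + 7/2)*(2*s + 8) + 2*2**(2*s + 5)*(s + 5/2)*(s + 7/2)*(2*s + 8)*log(2) - 2*2**(2*s + 5)*(s + 7/2)*(2*s + 8) + sqrt(2)*(s + 5/2)**2*(s + 7/2) - 3*(s + 5/2)**2*(2*s + 8))/(2*(s + 5/2)**2*(s + 7/2)*(2*s + 8))
  Re(s) > -4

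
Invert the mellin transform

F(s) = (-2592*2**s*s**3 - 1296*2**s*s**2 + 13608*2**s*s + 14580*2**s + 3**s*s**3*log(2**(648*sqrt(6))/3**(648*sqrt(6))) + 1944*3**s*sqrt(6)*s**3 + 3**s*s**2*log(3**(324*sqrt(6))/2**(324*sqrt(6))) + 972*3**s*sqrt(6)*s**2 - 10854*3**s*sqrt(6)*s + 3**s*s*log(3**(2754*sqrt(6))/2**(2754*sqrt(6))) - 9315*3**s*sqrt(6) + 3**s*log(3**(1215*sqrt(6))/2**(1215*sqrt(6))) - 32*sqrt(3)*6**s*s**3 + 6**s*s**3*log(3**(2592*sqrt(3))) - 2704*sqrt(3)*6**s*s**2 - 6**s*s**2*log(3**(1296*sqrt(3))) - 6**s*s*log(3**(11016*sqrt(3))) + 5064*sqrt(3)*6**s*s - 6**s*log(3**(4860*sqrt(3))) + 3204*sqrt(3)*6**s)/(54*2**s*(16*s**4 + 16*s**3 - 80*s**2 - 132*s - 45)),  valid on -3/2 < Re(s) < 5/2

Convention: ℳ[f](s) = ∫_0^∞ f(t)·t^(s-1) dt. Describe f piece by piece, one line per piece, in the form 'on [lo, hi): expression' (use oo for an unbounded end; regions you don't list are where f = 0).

on [0, 1): t**(3/2)
on [1, 3/2): sqrt(t)*(t + 3)
on [3/2, 3): t**(3/2)*log(t)
on [3, oo): t**(-5/2)

undo the shared t-power: t on [0, 1); t + 3 on [1, 3/2); t*log(t) on [3/2, 3); …
treat the 4 regions marked off by 1, 3/2, 3 separately and sum
on [0, 1): add ∫ t**(3/2)·t^(s-1) dt
∫ over [1, 3/2) of sqrt(t)*(t + 3)·t^(s-1) joins the sum
on [3/2, 3) integrate f = t**(3/2)*log(t) against the kernel
between 3 and ∞ the integrand is t**(-5/2)·t^(s-1)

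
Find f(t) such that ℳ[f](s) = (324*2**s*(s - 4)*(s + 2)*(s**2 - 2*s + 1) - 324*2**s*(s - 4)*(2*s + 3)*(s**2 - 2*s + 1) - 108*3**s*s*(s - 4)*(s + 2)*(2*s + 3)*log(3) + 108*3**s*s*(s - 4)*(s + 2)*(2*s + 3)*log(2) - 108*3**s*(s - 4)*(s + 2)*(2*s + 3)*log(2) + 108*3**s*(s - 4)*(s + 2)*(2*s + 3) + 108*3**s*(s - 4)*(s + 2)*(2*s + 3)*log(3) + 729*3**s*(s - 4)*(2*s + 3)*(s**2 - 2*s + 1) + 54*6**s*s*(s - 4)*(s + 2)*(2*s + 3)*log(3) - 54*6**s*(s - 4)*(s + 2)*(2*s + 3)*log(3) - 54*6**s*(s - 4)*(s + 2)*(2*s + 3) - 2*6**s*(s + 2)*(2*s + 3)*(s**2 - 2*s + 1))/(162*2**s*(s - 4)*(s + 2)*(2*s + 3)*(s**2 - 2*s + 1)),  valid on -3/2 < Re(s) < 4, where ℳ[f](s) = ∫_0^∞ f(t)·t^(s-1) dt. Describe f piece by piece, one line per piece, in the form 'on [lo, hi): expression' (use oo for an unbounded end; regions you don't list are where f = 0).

the 4 pieces separated at 1, 3/2, 3 each add one integral
∫ over [0, 1) of t**(3/2)·t^(s-1) joins the sum
[1, 3/2) adds the kernel integral of 2*t**2
on [3/2, 3) integrate f = log(t)/t against the kernel
piece [3, ∞): integrate t**(-4) against the kernel

on [0, 1): t**(3/2)
on [1, 3/2): 2*t**2
on [3/2, 3): log(t)/t
on [3, oo): t**(-4)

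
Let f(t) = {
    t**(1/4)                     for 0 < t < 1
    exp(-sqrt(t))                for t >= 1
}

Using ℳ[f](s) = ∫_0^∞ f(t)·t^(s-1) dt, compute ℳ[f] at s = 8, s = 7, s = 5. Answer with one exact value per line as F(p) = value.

F(8) = 4/33 + 7109254944152*exp(-1)
F(7) = 4/29 + 33853594972*exp(-1)
F(5) = 4/21 + 1972820*exp(-1)

reversing the power substitution: sqrt(t) on [0, 1); exp(-t) on [1, ∞)
linearity at 1 turns ℳ[f](s) into 2 summed integrals
on [0, 1) integrate f = t**(1/4) against the kernel
∫ exp(-sqrt(t))·t^(s-1) over [1, ∞)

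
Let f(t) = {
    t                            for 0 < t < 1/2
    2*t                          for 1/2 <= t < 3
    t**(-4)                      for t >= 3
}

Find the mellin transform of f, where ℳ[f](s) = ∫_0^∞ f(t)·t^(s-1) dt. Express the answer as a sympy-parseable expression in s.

(970*6**s*s - 3890*6**s - 81*s + 324)/(162*2**s*(s**2 - 3*s - 4))
  -1 < Re(s) < 4

treat the 3 regions marked off by 1/2, 3 separately and sum
on [0, 1/2) integrate f = t against the kernel
segment [1/2, 3) carries 2*t; integrate it
∫ t**(-4)·t^(s-1) over [3, ∞)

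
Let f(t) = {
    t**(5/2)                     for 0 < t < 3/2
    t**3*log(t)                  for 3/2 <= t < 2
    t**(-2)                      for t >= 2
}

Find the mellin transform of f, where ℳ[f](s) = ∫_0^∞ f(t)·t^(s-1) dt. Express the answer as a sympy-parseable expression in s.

remove the shared t-power first: sqrt(t) on [0, 3/2); t*log(t) on [3/2, 2); t**(-4) on [2, ∞)
linearity at 3/2, 2 turns ℳ[f](s) into 3 summed integrals
∫ t**(5/2)·t^(s-1) over [0, 3/2)
piece [3/2, 2): integrate t**3*log(t) against the kernel
[2, ∞) adds the kernel integral of t**(-2)

(-64*2**(2*s)*(s - 2)*(2*s + 5) - 2*2**(2*s)*(2*s + 5)*(2*s + (s + 2)**2 + 5) + 3**s*(s - 2)*(s + 2)*(2*s + 5)*(-27*log(3) + 27*log(2)) + 3**s*(s - 2)*(2*s + 5)*(-27*log(3) + 27*log(2)) + 27*3**s*(s - 2)*(2*s + 5) + 18*3**s*sqrt(6)*(s - 2)*(2*s + (s + 2)**2 + 5) + 64*4**s*(s - 2)*(s + 2)*(2*s + 5)*log(2) + 64*4**s*(s - 2)*(2*s + 5)*log(2))/(8*2**s*(s - 2)*(2*s + 5)*(2*s + (s + 2)**2 + 5))
  -5/2 < Re(s) < 2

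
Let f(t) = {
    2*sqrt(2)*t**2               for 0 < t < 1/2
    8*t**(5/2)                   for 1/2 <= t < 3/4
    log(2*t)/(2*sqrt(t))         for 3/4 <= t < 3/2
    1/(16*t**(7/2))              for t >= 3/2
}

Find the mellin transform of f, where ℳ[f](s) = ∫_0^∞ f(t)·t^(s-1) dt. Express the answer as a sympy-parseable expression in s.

2**(-2*s - 1)*(324*2**(s + 1/2)*(-2*s + (s + 1/2)**2)*(s - 7/2)*(s + 5/2) - 324*2**(s + 1/2)*(-2*s + (s + 1/2)**2)*(s - 7/2)*(2*s + 4) + 729*3**(s + 1/2)*(-2*s + (s + 1/2)**2)*(s - 7/2)*(2*s + 4) - 108*3**(s + 1/2)*(s - 7/2)*(s + 1/2)*(s + 5/2)*(2*s + 4)*log(3) + 108*3**(s + 1/2)*(s - 7/2)*(s + 1/2)*(s + 5/2)*(2*s + 4)*log(2) - 108*3**(s + 1/2)*(s - 7/2)*(s + 5/2)*(2*s + 4)*log(2) + 108*3**(s + 1/2)*(s - 7/2)*(s + 5/2)*(2*s + 4) + 108*3**(s + 1/2)*(s - 7/2)*(s + 5/2)*(2*s + 4)*log(3) - 2*6**(s + 1/2)*(-2*s + (s + 1/2)**2)*(s + 5/2)*(2*s + 4) + 54*6**(s + 1/2)*(s - 7/2)*(s + 1/2)*(s + 5/2)*(2*s + 4)*log(3) - 54*6**(s + 1/2)*(s - 7/2)*(s + 5/2)*(2*s + 4)*log(3) - 54*6**(s + 1/2)*(s - 7/2)*(s + 5/2)*(2*s + 4))/(162*(-2*s + (s + 1/2)**2)*(s - 7/2)*(s + 5/2)*(2*s + 4))
  -2 < Re(s) < 7/2

the shared t-power comes off first: 2*sqrt(2)*t**(3/2) on [0, 1/2); 8*t**2 on [1/2, 3/4); log(2*t)/(2*t) on [3/4, 3/2); …
peel off the common scale on t: t**(3/2) on [0, 1); 2*t**2 on [1, 3/2); log(t)/t on [3/2, 3); …
linearity at 1/2, 3/4, 3/2 turns ℳ[f](s) into 4 summed integrals
on [0, 1/2): add ∫ 2*sqrt(2)*t**2·t^(s-1) dt
the [1/2, 3/4) slice contributes ∫ 8*t**(5/2)·t^(s-1) dt
segment 3/4 to 3/2 holds log(2*t)/(2*sqrt(t)); add its integral
on [3/2, ∞): add ∫ 1/(16*t**(7/2))·t^(s-1) dt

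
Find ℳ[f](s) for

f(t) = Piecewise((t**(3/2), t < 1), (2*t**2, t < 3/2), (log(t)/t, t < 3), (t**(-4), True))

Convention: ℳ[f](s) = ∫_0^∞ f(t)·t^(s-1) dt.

treat the 4 regions marked off by 1, 3/2, 3 separately and sum
on [0, 1) integrate f = t**(3/2) against the kernel
between 1 and 3/2 the integrand is 2*t**2·t^(s-1)
∫ log(t)/t·t^(s-1) over [3/2, 3)
[3, ∞) adds the kernel integral of t**(-4)

(324*2**s*(s - 4)*(s + 2)*(s**2 - 2*s + 1) - 324*2**s*(s - 4)*(2*s + 3)*(s**2 - 2*s + 1) - 108*3**s*s*(s - 4)*(s + 2)*(2*s + 3)*log(3) + 108*3**s*s*(s - 4)*(s + 2)*(2*s + 3)*log(2) - 108*3**s*(s - 4)*(s + 2)*(2*s + 3)*log(2) + 108*3**s*(s - 4)*(s + 2)*(2*s + 3) + 108*3**s*(s - 4)*(s + 2)*(2*s + 3)*log(3) + 729*3**s*(s - 4)*(2*s + 3)*(s**2 - 2*s + 1) + 54*6**s*s*(s - 4)*(s + 2)*(2*s + 3)*log(3) - 54*6**s*(s - 4)*(s + 2)*(2*s + 3)*log(3) - 54*6**s*(s - 4)*(s + 2)*(2*s + 3) - 2*6**s*(s + 2)*(2*s + 3)*(s**2 - 2*s + 1))/(162*2**s*(s - 4)*(s + 2)*(2*s + 3)*(s**2 - 2*s + 1))
  -3/2 < Re(s) < 4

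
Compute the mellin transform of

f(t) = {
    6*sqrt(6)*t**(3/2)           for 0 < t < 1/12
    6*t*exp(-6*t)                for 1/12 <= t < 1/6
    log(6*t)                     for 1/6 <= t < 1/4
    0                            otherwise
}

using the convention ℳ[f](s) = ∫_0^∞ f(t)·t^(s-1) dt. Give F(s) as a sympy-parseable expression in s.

(4*2**s*s**3*uppergamma(s + 1, 1/2) - 4*2**s*s**3*uppergamma(s + 1, 1) + 6*2**s*s**2*uppergamma(s + 1, 1/2) - 6*2**s*s**2*uppergamma(s + 1, 1) + 4*2**s*s + 6*2**s + 3**s*s**2*(-4*log(2) + 4*log(3)) - 4*3**s*s + 3**s*s*(-6*log(2) + 6*log(3)) - 6*3**s + sqrt(2)*s**2)/(2*12**s*s**2*(2*s + 3))
  Re(s) > -3/2

invert the common scale on t to get 2*sqrt(2)*t**(3/2) on [0, 1/4); 2*t*exp(-2*t) on [1/4, 1/2); log(2*t) on [1/2, 3/4)
reversing the common scale on t: t**(3/2) on [0, 1/2); t*exp(-t) on [1/2, 1); log(t) on [1, 3/2)
invert the shared t-power to get sqrt(t) on [0, 1/2); exp(-t) on [1/2, 1); log(t)/t on [1, 3/2)
decompose at 1/12, 1/6; ℳ[f](s) sums the 3 pieces' integrals
∫ 6*sqrt(6)*t**(3/2)·t^(s-1) over [0, 1/12)
the [1/12, 1/6) slice contributes ∫ 6*t*exp(-6*t)·t^(s-1) dt
on [1/6, 1/4) integrate f = log(6*t) against the kernel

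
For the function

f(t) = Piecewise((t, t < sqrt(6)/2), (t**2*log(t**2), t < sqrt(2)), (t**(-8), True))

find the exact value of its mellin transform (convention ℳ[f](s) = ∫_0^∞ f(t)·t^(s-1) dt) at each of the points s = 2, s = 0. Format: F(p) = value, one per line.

F(2) = -9*log(3)/16 - 19/96 + sqrt(6)/4 + 25*log(2)/16
F(0) = -3*log(3)/4 - 31/128 + 7*log(2)/4 + sqrt(6)/2

reversing the power substitution: sqrt(t) on [0, 3/2); t*log(t) on [3/2, 2); t**(-4) on [2, ∞)
breakpoints sqrt(6)/2, sqrt(2): one integral from each of the 3 segments
on [0, sqrt(6)/2): add ∫ t·t^(s-1) dt
segment [sqrt(6)/2, sqrt(2)) carries t**2*log(t**2); integrate it
the [sqrt(2), ∞) slice contributes ∫ t**(-8)·t^(s-1) dt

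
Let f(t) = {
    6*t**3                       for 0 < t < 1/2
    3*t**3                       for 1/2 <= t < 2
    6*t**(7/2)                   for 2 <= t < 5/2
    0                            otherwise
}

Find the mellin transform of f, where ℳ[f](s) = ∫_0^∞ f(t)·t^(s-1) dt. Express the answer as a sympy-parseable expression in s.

3*(2**(-s - 3)*(2*s + 7) + 2**(s + 3)*(2*s + 7) - 4*2**(s + 7/2)*(s + 3) + 4*(5/2)**(s + 7/2)*(s + 3))/((s + 3)*(2*s + 7))
  Re(s) > -3

decompose at 1/2, 2; ℳ[f](s) sums the 3 pieces' integrals
between 0 and 1/2 the integrand is 6*t**3·t^(s-1)
the [1/2, 2) slice contributes ∫ 3*t**3·t^(s-1) dt
over [2, 5/2), the kernel integral of 6*t**(7/2) enters the sum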